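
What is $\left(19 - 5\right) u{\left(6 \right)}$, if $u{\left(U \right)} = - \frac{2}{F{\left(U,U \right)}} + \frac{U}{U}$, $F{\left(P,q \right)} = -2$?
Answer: $28$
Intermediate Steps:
$u{\left(U \right)} = 2$ ($u{\left(U \right)} = - \frac{2}{-2} + \frac{U}{U} = \left(-2\right) \left(- \frac{1}{2}\right) + 1 = 1 + 1 = 2$)
$\left(19 - 5\right) u{\left(6 \right)} = \left(19 - 5\right) 2 = 14 \cdot 2 = 28$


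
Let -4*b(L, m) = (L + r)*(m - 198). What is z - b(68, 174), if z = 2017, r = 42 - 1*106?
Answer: 1993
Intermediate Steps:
r = -64 (r = 42 - 106 = -64)
b(L, m) = -(-198 + m)*(-64 + L)/4 (b(L, m) = -(L - 64)*(m - 198)/4 = -(-64 + L)*(-198 + m)/4 = -(-198 + m)*(-64 + L)/4)
z - b(68, 174) = 2017 - (-3168 + 16*174 + (99/2)*68 - ¼*68*174) = 2017 - (-3168 + 2784 + 3366 - 2958) = 2017 - 1*24 = 2017 - 24 = 1993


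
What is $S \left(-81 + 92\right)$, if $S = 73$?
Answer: $803$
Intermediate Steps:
$S \left(-81 + 92\right) = 73 \left(-81 + 92\right) = 73 \cdot 11 = 803$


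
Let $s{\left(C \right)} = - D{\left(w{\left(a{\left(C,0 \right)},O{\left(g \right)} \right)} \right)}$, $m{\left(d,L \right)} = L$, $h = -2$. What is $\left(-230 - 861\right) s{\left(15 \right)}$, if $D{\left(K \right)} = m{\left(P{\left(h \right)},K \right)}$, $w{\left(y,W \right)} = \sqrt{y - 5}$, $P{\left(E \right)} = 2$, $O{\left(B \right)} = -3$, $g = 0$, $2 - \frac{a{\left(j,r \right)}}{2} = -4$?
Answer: $1091 \sqrt{7} \approx 2886.5$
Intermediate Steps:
$a{\left(j,r \right)} = 12$ ($a{\left(j,r \right)} = 4 - -8 = 4 + 8 = 12$)
$w{\left(y,W \right)} = \sqrt{-5 + y}$
$D{\left(K \right)} = K$
$s{\left(C \right)} = - \sqrt{7}$ ($s{\left(C \right)} = - \sqrt{-5 + 12} = - \sqrt{7}$)
$\left(-230 - 861\right) s{\left(15 \right)} = \left(-230 - 861\right) \left(- \sqrt{7}\right) = - 1091 \left(- \sqrt{7}\right) = 1091 \sqrt{7}$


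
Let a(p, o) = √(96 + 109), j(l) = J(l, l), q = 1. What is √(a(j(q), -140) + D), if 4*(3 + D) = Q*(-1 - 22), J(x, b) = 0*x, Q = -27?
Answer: √(609 + 4*√205)/2 ≈ 12.906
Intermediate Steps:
J(x, b) = 0
j(l) = 0
D = 609/4 (D = -3 + (-27*(-1 - 22))/4 = -3 + (-27*(-23))/4 = -3 + (¼)*621 = -3 + 621/4 = 609/4 ≈ 152.25)
a(p, o) = √205
√(a(j(q), -140) + D) = √(√205 + 609/4) = √(609/4 + √205)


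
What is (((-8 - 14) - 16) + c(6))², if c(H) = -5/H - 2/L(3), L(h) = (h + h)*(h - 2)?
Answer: 55225/36 ≈ 1534.0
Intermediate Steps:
L(h) = 2*h*(-2 + h) (L(h) = (2*h)*(-2 + h) = 2*h*(-2 + h))
c(H) = -⅓ - 5/H (c(H) = -5/H - 2*1/(6*(-2 + 3)) = -5/H - 2/(2*3*1) = -5/H - 2/6 = -5/H - 2*⅙ = -5/H - ⅓ = -⅓ - 5/H)
(((-8 - 14) - 16) + c(6))² = (((-8 - 14) - 16) + (⅓)*(-15 - 1*6)/6)² = ((-22 - 16) + (⅓)*(⅙)*(-15 - 6))² = (-38 + (⅓)*(⅙)*(-21))² = (-38 - 7/6)² = (-235/6)² = 55225/36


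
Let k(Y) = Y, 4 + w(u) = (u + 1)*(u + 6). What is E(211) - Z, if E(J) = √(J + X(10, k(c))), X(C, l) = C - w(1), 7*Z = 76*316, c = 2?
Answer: -24016/7 + √211 ≈ -3416.3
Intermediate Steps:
w(u) = -4 + (1 + u)*(6 + u) (w(u) = -4 + (u + 1)*(u + 6) = -4 + (1 + u)*(6 + u))
Z = 24016/7 (Z = (76*316)/7 = (⅐)*24016 = 24016/7 ≈ 3430.9)
X(C, l) = -10 + C (X(C, l) = C - (2 + 1² + 7*1) = C - (2 + 1 + 7) = C - 1*10 = C - 10 = -10 + C)
E(J) = √J (E(J) = √(J + (-10 + 10)) = √(J + 0) = √J)
E(211) - Z = √211 - 1*24016/7 = √211 - 24016/7 = -24016/7 + √211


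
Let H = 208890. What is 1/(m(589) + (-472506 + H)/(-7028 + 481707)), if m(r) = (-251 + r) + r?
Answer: 474679/439763817 ≈ 0.0010794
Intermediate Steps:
m(r) = -251 + 2*r
1/(m(589) + (-472506 + H)/(-7028 + 481707)) = 1/((-251 + 2*589) + (-472506 + 208890)/(-7028 + 481707)) = 1/((-251 + 1178) - 263616/474679) = 1/(927 - 263616*1/474679) = 1/(927 - 263616/474679) = 1/(439763817/474679) = 474679/439763817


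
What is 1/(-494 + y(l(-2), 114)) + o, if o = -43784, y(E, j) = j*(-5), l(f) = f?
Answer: -46586177/1064 ≈ -43784.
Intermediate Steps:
y(E, j) = -5*j
1/(-494 + y(l(-2), 114)) + o = 1/(-494 - 5*114) - 43784 = 1/(-494 - 570) - 43784 = 1/(-1064) - 43784 = -1/1064 - 43784 = -46586177/1064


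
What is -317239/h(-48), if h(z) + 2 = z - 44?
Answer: 317239/94 ≈ 3374.9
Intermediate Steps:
h(z) = -46 + z (h(z) = -2 + (z - 44) = -2 + (-44 + z) = -46 + z)
-317239/h(-48) = -317239/(-46 - 48) = -317239/(-94) = -317239*(-1/94) = 317239/94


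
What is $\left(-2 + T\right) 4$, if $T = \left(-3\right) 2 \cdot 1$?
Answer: $-32$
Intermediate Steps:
$T = -6$ ($T = \left(-6\right) 1 = -6$)
$\left(-2 + T\right) 4 = \left(-2 - 6\right) 4 = \left(-8\right) 4 = -32$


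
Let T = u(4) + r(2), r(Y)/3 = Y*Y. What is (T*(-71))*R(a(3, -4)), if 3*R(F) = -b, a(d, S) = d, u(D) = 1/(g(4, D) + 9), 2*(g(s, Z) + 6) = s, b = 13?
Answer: 56303/15 ≈ 3753.5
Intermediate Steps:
g(s, Z) = -6 + s/2
u(D) = 1/5 (u(D) = 1/((-6 + (1/2)*4) + 9) = 1/((-6 + 2) + 9) = 1/(-4 + 9) = 1/5)
R(F) = -13/3 (R(F) = (-1*13)/3 = (1/3)*(-13) = -13/3)
r(Y) = 3*Y**2 (r(Y) = 3*(Y*Y) = 3*Y**2)
T = 61/5 (T = 1/5 + 3*2**2 = 1/5 + 3*4 = 1/5 + 12 = 61/5 ≈ 12.200)
(T*(-71))*R(a(3, -4)) = ((61/5)*(-71))*(-13/3) = -4331/5*(-13/3) = 56303/15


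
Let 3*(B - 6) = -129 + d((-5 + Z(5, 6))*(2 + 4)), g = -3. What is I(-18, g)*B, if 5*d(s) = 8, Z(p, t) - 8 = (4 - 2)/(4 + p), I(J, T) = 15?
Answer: -547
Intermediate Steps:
Z(p, t) = 8 + 2/(4 + p) (Z(p, t) = 8 + (4 - 2)/(4 + p) = 8 + 2/(4 + p))
d(s) = 8/5 (d(s) = (1/5)*8 = 8/5)
B = -547/15 (B = 6 + (-129 + 8/5)/3 = 6 + (1/3)*(-637/5) = 6 - 637/15 = -547/15 ≈ -36.467)
I(-18, g)*B = 15*(-547/15) = -547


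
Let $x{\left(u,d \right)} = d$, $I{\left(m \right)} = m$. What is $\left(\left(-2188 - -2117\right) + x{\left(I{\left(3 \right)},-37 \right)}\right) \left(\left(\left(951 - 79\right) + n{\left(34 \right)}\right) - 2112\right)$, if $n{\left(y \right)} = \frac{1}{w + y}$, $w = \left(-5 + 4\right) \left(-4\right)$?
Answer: $\frac{2544426}{19} \approx 1.3392 \cdot 10^{5}$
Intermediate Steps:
$w = 4$ ($w = \left(-1\right) \left(-4\right) = 4$)
$n{\left(y \right)} = \frac{1}{4 + y}$
$\left(\left(-2188 - -2117\right) + x{\left(I{\left(3 \right)},-37 \right)}\right) \left(\left(\left(951 - 79\right) + n{\left(34 \right)}\right) - 2112\right) = \left(\left(-2188 - -2117\right) - 37\right) \left(\left(\left(951 - 79\right) + \frac{1}{4 + 34}\right) - 2112\right) = \left(\left(-2188 + 2117\right) - 37\right) \left(\left(872 + \frac{1}{38}\right) - 2112\right) = \left(-71 - 37\right) \left(\left(872 + \frac{1}{38}\right) - 2112\right) = - 108 \left(\frac{33137}{38} - 2112\right) = \left(-108\right) \left(- \frac{47119}{38}\right) = \frac{2544426}{19}$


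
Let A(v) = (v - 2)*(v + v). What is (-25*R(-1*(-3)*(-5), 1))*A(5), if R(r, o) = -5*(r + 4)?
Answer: -41250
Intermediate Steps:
R(r, o) = -20 - 5*r (R(r, o) = -5*(4 + r) = -20 - 5*r)
A(v) = 2*v*(-2 + v) (A(v) = (-2 + v)*(2*v) = 2*v*(-2 + v))
(-25*R(-1*(-3)*(-5), 1))*A(5) = (-25*(-20 - 5*(-1*(-3))*(-5)))*(2*5*(-2 + 5)) = (-25*(-20 - 15*(-5)))*(2*5*3) = -25*(-20 - 5*(-15))*30 = -25*(-20 + 75)*30 = -25*55*30 = -1375*30 = -41250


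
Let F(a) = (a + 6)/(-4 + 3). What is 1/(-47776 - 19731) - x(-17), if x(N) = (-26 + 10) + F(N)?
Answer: 337534/67507 ≈ 5.0000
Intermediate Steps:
F(a) = -6 - a (F(a) = (6 + a)/(-1) = (6 + a)*(-1) = -6 - a)
x(N) = -22 - N (x(N) = (-26 + 10) + (-6 - N) = -16 + (-6 - N) = -22 - N)
1/(-47776 - 19731) - x(-17) = 1/(-47776 - 19731) - (-22 - 1*(-17)) = 1/(-67507) - (-22 + 17) = -1/67507 - 1*(-5) = -1/67507 + 5 = 337534/67507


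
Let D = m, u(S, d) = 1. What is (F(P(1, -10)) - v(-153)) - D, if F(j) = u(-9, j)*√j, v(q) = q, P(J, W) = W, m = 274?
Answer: -121 + I*√10 ≈ -121.0 + 3.1623*I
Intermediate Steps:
D = 274
F(j) = √j (F(j) = 1*√j = √j)
(F(P(1, -10)) - v(-153)) - D = (√(-10) - 1*(-153)) - 1*274 = (I*√10 + 153) - 274 = (153 + I*√10) - 274 = -121 + I*√10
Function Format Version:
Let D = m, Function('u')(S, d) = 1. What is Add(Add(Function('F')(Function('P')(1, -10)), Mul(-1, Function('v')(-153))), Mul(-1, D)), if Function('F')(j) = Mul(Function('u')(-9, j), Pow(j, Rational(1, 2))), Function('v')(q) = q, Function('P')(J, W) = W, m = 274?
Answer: Add(-121, Mul(I, Pow(10, Rational(1, 2)))) ≈ Add(-121.00, Mul(3.1623, I))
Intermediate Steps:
D = 274
Function('F')(j) = Pow(j, Rational(1, 2)) (Function('F')(j) = Mul(1, Pow(j, Rational(1, 2))) = Pow(j, Rational(1, 2)))
Add(Add(Function('F')(Function('P')(1, -10)), Mul(-1, Function('v')(-153))), Mul(-1, D)) = Add(Add(Pow(-10, Rational(1, 2)), Mul(-1, -153)), Mul(-1, 274)) = Add(Add(Mul(I, Pow(10, Rational(1, 2))), 153), -274) = Add(Add(153, Mul(I, Pow(10, Rational(1, 2)))), -274) = Add(-121, Mul(I, Pow(10, Rational(1, 2))))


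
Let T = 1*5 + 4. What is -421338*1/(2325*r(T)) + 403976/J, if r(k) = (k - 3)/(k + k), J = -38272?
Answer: -2054816167/3707600 ≈ -554.22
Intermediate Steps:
T = 9 (T = 5 + 4 = 9)
r(k) = (-3 + k)/(2*k) (r(k) = (-3 + k)/((2*k)) = (-3 + k)*(1/(2*k)) = (-3 + k)/(2*k))
-421338*1/(2325*r(T)) + 403976/J = -421338*6/(775*(-3 + 9)) + 403976/(-38272) = -421338/(2325*((½)*(⅑)*6)) + 403976*(-1/38272) = -421338/(2325*(⅓)) - 50497/4784 = -421338/775 - 50497/4784 = -2054816167/3707600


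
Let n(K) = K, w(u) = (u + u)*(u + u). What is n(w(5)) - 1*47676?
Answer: -47576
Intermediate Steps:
w(u) = 4*u**2 (w(u) = (2*u)*(2*u) = 4*u**2)
n(w(5)) - 1*47676 = 4*5**2 - 1*47676 = 4*25 - 47676 = 100 - 47676 = -47576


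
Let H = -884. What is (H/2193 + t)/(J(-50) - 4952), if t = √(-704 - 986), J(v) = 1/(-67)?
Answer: 3484/42800265 - 871*I*√10/331785 ≈ 8.1401e-5 - 0.0083016*I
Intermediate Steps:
J(v) = -1/67
t = 13*I*√10 (t = √(-1690) = 13*I*√10 ≈ 41.11*I)
(H/2193 + t)/(J(-50) - 4952) = (-884/2193 + 13*I*√10)/(-1/67 - 4952) = (-884*1/2193 + 13*I*√10)/(-331785/67) = (-52/129 + 13*I*√10)*(-67/331785) = 3484/42800265 - 871*I*√10/331785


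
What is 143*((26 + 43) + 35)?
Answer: 14872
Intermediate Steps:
143*((26 + 43) + 35) = 143*(69 + 35) = 143*104 = 14872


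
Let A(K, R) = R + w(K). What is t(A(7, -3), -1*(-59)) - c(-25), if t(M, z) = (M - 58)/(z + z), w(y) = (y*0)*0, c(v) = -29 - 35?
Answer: 7491/118 ≈ 63.483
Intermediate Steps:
c(v) = -64
w(y) = 0 (w(y) = 0*0 = 0)
A(K, R) = R (A(K, R) = R + 0 = R)
t(M, z) = (-58 + M)/(2*z) (t(M, z) = (-58 + M)/((2*z)) = (-58 + M)*(1/(2*z)) = (-58 + M)/(2*z))
t(A(7, -3), -1*(-59)) - c(-25) = (-58 - 3)/(2*((-1*(-59)))) - 1*(-64) = (½)*(-61)/59 + 64 = (½)*(1/59)*(-61) + 64 = -61/118 + 64 = 7491/118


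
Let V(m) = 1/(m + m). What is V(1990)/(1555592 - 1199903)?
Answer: 1/1415642220 ≈ 7.0639e-10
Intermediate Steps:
V(m) = 1/(2*m)
V(1990)/(1555592 - 1199903) = ((1/2)/1990)/(1555592 - 1199903) = ((1/2)*(1/1990))/355689 = (1/3980)*(1/355689) = 1/1415642220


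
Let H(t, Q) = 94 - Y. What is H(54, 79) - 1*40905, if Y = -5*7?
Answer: -40776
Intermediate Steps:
Y = -35
H(t, Q) = 129 (H(t, Q) = 94 - 1*(-35) = 94 + 35 = 129)
H(54, 79) - 1*40905 = 129 - 1*40905 = 129 - 40905 = -40776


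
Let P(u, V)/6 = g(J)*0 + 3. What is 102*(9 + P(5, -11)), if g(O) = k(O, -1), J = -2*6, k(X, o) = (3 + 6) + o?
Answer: 2754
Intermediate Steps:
k(X, o) = 9 + o
J = -12
g(O) = 8 (g(O) = 9 - 1 = 8)
P(u, V) = 18 (P(u, V) = 6*(8*0 + 3) = 6*(0 + 3) = 6*3 = 18)
102*(9 + P(5, -11)) = 102*(9 + 18) = 102*27 = 2754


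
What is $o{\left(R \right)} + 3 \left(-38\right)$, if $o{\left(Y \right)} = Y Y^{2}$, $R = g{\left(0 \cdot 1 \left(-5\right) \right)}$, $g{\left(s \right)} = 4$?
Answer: $-50$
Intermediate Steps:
$R = 4$
$o{\left(Y \right)} = Y^{3}$
$o{\left(R \right)} + 3 \left(-38\right) = 4^{3} + 3 \left(-38\right) = 64 - 114 = -50$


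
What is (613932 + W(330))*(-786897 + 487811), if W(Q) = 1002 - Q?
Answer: -183819451944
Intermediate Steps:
(613932 + W(330))*(-786897 + 487811) = (613932 + (1002 - 1*330))*(-786897 + 487811) = (613932 + (1002 - 330))*(-299086) = (613932 + 672)*(-299086) = 614604*(-299086) = -183819451944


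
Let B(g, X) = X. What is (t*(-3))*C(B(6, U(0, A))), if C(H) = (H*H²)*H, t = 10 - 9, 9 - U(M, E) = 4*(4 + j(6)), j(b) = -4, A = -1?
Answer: -19683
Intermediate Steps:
U(M, E) = 9 (U(M, E) = 9 - 4*(4 - 4) = 9 - 4*0 = 9 - 1*0 = 9 + 0 = 9)
t = 1
C(H) = H⁴ (C(H) = H³*H = H⁴)
(t*(-3))*C(B(6, U(0, A))) = (1*(-3))*9⁴ = -3*6561 = -19683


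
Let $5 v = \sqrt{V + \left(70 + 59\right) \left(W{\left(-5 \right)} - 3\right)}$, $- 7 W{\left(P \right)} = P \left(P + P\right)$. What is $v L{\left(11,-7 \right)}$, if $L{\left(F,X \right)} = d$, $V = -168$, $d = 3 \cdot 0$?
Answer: $0$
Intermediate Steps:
$d = 0$
$W{\left(P \right)} = - \frac{2 P^{2}}{7}$ ($W{\left(P \right)} = - \frac{P \left(P + P\right)}{7} = - \frac{P 2 P}{7} = - \frac{2 P^{2}}{7}$)
$L{\left(F,X \right)} = 0$
$v = \frac{i \sqrt{72345}}{35}$ ($v = \frac{\sqrt{-168 + \left(70 + 59\right) \left(- \frac{2 \left(-5\right)^{2}}{7} - 3\right)}}{5} = \frac{\sqrt{-168 + 129 \left(\left(- \frac{2}{7}\right) 25 - 3\right)}}{5} = \frac{\sqrt{-168 + 129 \left(- \frac{50}{7} - 3\right)}}{5} = \frac{\sqrt{-168 + 129 \left(- \frac{71}{7}\right)}}{5} = \frac{\sqrt{-168 - \frac{9159}{7}}}{5} = \frac{\sqrt{- \frac{10335}{7}}}{5} = \frac{\frac{1}{7} i \sqrt{72345}}{5} = \frac{i \sqrt{72345}}{35} \approx 7.6849 i$)
$v L{\left(11,-7 \right)} = \frac{i \sqrt{72345}}{35} \cdot 0 = 0$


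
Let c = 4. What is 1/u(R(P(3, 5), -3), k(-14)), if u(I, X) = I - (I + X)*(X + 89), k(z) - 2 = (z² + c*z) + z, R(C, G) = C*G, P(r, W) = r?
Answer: -1/25832 ≈ -3.8712e-5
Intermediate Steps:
k(z) = 2 + z² + 5*z (k(z) = 2 + ((z² + 4*z) + z) = 2 + (z² + 5*z) = 2 + z² + 5*z)
u(I, X) = I - (89 + X)*(I + X) (u(I, X) = I - (I + X)*(89 + X) = I - (89 + X)*(I + X))
1/u(R(P(3, 5), -3), k(-14)) = 1/(-(2 + (-14)² + 5*(-14))² - 89*(2 + (-14)² + 5*(-14)) - 264*(-3) - 3*(-3)*(2 + (-14)² + 5*(-14))) = 1/(-(2 + 196 - 70)² - 89*(2 + 196 - 70) - 88*(-9) - 1*(-9)*(2 + 196 - 70)) = 1/(-1*128² - 89*128 + 792 - 1*(-9)*128) = 1/(-1*16384 - 11392 + 792 + 1152) = 1/(-16384 - 11392 + 792 + 1152) = 1/(-25832) = -1/25832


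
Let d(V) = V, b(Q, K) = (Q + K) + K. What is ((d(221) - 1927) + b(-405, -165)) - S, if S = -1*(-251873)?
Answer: -254314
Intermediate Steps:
b(Q, K) = Q + 2*K (b(Q, K) = (K + Q) + K = Q + 2*K)
S = 251873
((d(221) - 1927) + b(-405, -165)) - S = ((221 - 1927) + (-405 + 2*(-165))) - 1*251873 = (-1706 + (-405 - 330)) - 251873 = (-1706 - 735) - 251873 = -2441 - 251873 = -254314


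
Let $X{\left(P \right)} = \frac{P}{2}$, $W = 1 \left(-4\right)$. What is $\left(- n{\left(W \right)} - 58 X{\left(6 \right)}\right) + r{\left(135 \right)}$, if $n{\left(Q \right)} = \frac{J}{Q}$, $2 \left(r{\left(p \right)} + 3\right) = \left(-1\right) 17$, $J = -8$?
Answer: $- \frac{375}{2} \approx -187.5$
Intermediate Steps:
$r{\left(p \right)} = - \frac{23}{2}$ ($r{\left(p \right)} = -3 + \frac{\left(-1\right) 17}{2} = -3 + \frac{1}{2} \left(-17\right) = -3 - \frac{17}{2} = - \frac{23}{2}$)
$W = -4$
$n{\left(Q \right)} = - \frac{8}{Q}$
$X{\left(P \right)} = \frac{P}{2}$ ($X{\left(P \right)} = P \frac{1}{2} = \frac{P}{2}$)
$\left(- n{\left(W \right)} - 58 X{\left(6 \right)}\right) + r{\left(135 \right)} = \left(- \frac{-8}{-4} - 58 \cdot \frac{1}{2} \cdot 6\right) - \frac{23}{2} = \left(- \frac{\left(-8\right) \left(-1\right)}{4} - 174\right) - \frac{23}{2} = \left(\left(-1\right) 2 - 174\right) - \frac{23}{2} = \left(-2 - 174\right) - \frac{23}{2} = -176 - \frac{23}{2} = - \frac{375}{2}$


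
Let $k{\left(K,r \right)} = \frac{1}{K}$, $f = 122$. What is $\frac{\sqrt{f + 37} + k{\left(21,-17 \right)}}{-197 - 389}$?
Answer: $- \frac{1}{12306} - \frac{\sqrt{159}}{586} \approx -0.021599$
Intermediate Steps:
$\frac{\sqrt{f + 37} + k{\left(21,-17 \right)}}{-197 - 389} = \frac{\sqrt{122 + 37} + \frac{1}{21}}{-197 - 389} = \frac{\sqrt{159} + \frac{1}{21}}{-586} = \left(\frac{1}{21} + \sqrt{159}\right) \left(- \frac{1}{586}\right) = - \frac{1}{12306} - \frac{\sqrt{159}}{586}$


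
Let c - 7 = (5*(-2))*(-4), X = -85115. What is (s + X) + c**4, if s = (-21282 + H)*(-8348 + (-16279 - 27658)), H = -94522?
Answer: 6059606706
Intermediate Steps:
c = 47 (c = 7 + (5*(-2))*(-4) = 7 - 10*(-4) = 7 + 40 = 47)
s = 6054812140 (s = (-21282 - 94522)*(-8348 + (-16279 - 27658)) = -115804*(-8348 - 43937) = -115804*(-52285) = 6054812140)
(s + X) + c**4 = (6054812140 - 85115) + 47**4 = 6054727025 + 4879681 = 6059606706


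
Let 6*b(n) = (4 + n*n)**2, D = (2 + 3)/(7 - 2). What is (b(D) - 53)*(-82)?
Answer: 12013/3 ≈ 4004.3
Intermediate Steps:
D = 1 (D = 5/5 = 5*(1/5) = 1)
b(n) = (4 + n**2)**2/6 (b(n) = (4 + n*n)**2/6 = (4 + n**2)**2/6)
(b(D) - 53)*(-82) = ((4 + 1**2)**2/6 - 53)*(-82) = ((4 + 1)**2/6 - 53)*(-82) = ((1/6)*5**2 - 53)*(-82) = ((1/6)*25 - 53)*(-82) = (25/6 - 53)*(-82) = -293/6*(-82) = 12013/3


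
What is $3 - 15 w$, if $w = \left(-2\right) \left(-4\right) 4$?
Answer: $-477$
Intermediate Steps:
$w = 32$ ($w = 8 \cdot 4 = 32$)
$3 - 15 w = 3 - 480 = -477$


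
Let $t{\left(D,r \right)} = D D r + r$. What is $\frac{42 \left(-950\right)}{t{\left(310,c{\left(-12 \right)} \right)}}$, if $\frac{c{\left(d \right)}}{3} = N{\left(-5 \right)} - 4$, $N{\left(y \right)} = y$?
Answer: $\frac{13300}{864909} \approx 0.015377$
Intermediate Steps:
$c{\left(d \right)} = -27$ ($c{\left(d \right)} = 3 \left(-5 - 4\right) = 3 \left(-9\right) = -27$)
$t{\left(D,r \right)} = r + r D^{2}$ ($t{\left(D,r \right)} = D^{2} r + r = r D^{2} + r = r + r D^{2}$)
$\frac{42 \left(-950\right)}{t{\left(310,c{\left(-12 \right)} \right)}} = \frac{42 \left(-950\right)}{\left(-27\right) \left(1 + 310^{2}\right)} = - \frac{39900}{\left(-27\right) \left(1 + 96100\right)} = - \frac{39900}{\left(-27\right) 96101} = - \frac{39900}{-2594727} = \left(-39900\right) \left(- \frac{1}{2594727}\right) = \frac{13300}{864909}$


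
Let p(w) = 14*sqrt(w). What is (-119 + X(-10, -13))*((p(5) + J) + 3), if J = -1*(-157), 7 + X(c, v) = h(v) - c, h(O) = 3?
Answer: -18080 - 1582*sqrt(5) ≈ -21617.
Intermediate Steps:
X(c, v) = -4 - c (X(c, v) = -7 + (3 - c) = -4 - c)
J = 157
(-119 + X(-10, -13))*((p(5) + J) + 3) = (-119 + (-4 - 1*(-10)))*((14*sqrt(5) + 157) + 3) = (-119 + (-4 + 10))*((157 + 14*sqrt(5)) + 3) = (-119 + 6)*(160 + 14*sqrt(5)) = -113*(160 + 14*sqrt(5)) = -18080 - 1582*sqrt(5)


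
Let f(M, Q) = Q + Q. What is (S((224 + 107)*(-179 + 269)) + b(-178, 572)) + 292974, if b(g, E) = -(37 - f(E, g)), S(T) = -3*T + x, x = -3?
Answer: 203208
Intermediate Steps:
f(M, Q) = 2*Q
S(T) = -3 - 3*T (S(T) = -3*T - 3 = -3 - 3*T)
b(g, E) = -37 + 2*g (b(g, E) = -(37 - 2*g) = -37 + 2*g)
(S((224 + 107)*(-179 + 269)) + b(-178, 572)) + 292974 = ((-3 - 3*(224 + 107)*(-179 + 269)) + (-37 + 2*(-178))) + 292974 = ((-3 - 993*90) + (-37 - 356)) + 292974 = ((-3 - 3*29790) - 393) + 292974 = ((-3 - 89370) - 393) + 292974 = (-89373 - 393) + 292974 = -89766 + 292974 = 203208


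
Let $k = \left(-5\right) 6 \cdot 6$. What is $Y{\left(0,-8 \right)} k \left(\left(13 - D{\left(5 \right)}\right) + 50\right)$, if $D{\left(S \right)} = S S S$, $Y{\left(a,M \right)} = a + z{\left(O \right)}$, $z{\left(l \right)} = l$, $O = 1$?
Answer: $11160$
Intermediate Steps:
$Y{\left(a,M \right)} = 1 + a$ ($Y{\left(a,M \right)} = a + 1 = 1 + a$)
$D{\left(S \right)} = S^{3}$ ($D{\left(S \right)} = S^{2} S = S^{3}$)
$k = -180$ ($k = \left(-30\right) 6 = -180$)
$Y{\left(0,-8 \right)} k \left(\left(13 - D{\left(5 \right)}\right) + 50\right) = \left(1 + 0\right) \left(-180\right) \left(\left(13 - 5^{3}\right) + 50\right) = 1 \left(-180\right) \left(\left(13 - 125\right) + 50\right) = - 180 \left(\left(13 - 125\right) + 50\right) = - 180 \left(-112 + 50\right) = \left(-180\right) \left(-62\right) = 11160$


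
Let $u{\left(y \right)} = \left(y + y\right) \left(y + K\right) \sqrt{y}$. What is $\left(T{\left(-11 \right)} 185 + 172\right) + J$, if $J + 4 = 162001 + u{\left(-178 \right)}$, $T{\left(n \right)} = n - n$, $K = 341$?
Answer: $162169 - 58028 i \sqrt{178} \approx 1.6217 \cdot 10^{5} - 7.7419 \cdot 10^{5} i$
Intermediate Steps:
$T{\left(n \right)} = 0$
$u{\left(y \right)} = 2 y^{\frac{3}{2}} \left(341 + y\right)$ ($u{\left(y \right)} = \left(y + y\right) \left(y + 341\right) \sqrt{y} = 2 y \left(341 + y\right) \sqrt{y} = 2 y^{\frac{3}{2}} \left(341 + y\right)$)
$J = 161997 - 58028 i \sqrt{178}$ ($J = -4 + \left(162001 + 2 \left(-178\right)^{\frac{3}{2}} \left(341 - 178\right)\right) = -4 + \left(162001 + 2 \left(- 178 i \sqrt{178}\right) 163\right) = -4 + \left(162001 - 58028 i \sqrt{178}\right) = 161997 - 58028 i \sqrt{178} \approx 1.62 \cdot 10^{5} - 7.7419 \cdot 10^{5} i$)
$\left(T{\left(-11 \right)} 185 + 172\right) + J = \left(0 \cdot 185 + 172\right) + \left(161997 - 58028 i \sqrt{178}\right) = \left(0 + 172\right) + \left(161997 - 58028 i \sqrt{178}\right) = 172 + \left(161997 - 58028 i \sqrt{178}\right) = 162169 - 58028 i \sqrt{178}$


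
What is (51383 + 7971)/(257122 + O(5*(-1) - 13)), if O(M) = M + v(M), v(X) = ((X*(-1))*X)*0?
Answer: 29677/128552 ≈ 0.23086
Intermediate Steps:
v(X) = 0 (v(X) = ((-X)*X)*0 = -X**2*0 = 0)
O(M) = M (O(M) = M + 0 = M)
(51383 + 7971)/(257122 + O(5*(-1) - 13)) = (51383 + 7971)/(257122 + (5*(-1) - 13)) = 59354/(257122 + (-5 - 13)) = 59354/(257122 - 18) = 59354/257104 = 59354*(1/257104) = 29677/128552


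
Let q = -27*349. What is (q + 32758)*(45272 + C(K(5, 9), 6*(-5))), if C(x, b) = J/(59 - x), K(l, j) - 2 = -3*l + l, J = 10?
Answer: 70780515390/67 ≈ 1.0564e+9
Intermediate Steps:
K(l, j) = 2 - 2*l (K(l, j) = 2 + (-3*l + l) = 2 - 2*l)
q = -9423
C(x, b) = 10/(59 - x)
(q + 32758)*(45272 + C(K(5, 9), 6*(-5))) = (-9423 + 32758)*(45272 - 10/(-59 + (2 - 2*5))) = 23335*(45272 - 10/(-59 + (2 - 10))) = 23335*(45272 - 10/(-59 - 8)) = 23335*(45272 - 10/(-67)) = 23335*(45272 - 10*(-1/67)) = 23335*(45272 + 10/67) = 23335*(3033234/67) = 70780515390/67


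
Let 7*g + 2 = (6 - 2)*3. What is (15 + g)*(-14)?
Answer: -230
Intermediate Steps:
g = 10/7 (g = -2/7 + ((6 - 2)*3)/7 = -2/7 + (4*3)/7 = -2/7 + (⅐)*12 = -2/7 + 12/7 = 10/7 ≈ 1.4286)
(15 + g)*(-14) = (15 + 10/7)*(-14) = (115/7)*(-14) = -230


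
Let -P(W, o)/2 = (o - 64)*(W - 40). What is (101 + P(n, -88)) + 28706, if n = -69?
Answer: -4329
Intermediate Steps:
P(W, o) = -2*(-64 + o)*(-40 + W) (P(W, o) = -2*(o - 64)*(W - 40) = -2*(-64 + o)*(-40 + W))
(101 + P(n, -88)) + 28706 = (101 + (-5120 + 80*(-88) + 128*(-69) - 2*(-69)*(-88))) + 28706 = (101 + (-5120 - 7040 - 8832 - 12144)) + 28706 = (101 - 33136) + 28706 = -33035 + 28706 = -4329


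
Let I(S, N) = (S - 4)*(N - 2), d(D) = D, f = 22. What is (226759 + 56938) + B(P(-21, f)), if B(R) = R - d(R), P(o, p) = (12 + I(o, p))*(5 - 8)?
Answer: 283697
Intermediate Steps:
I(S, N) = (-4 + S)*(-2 + N)
P(o, p) = -60 + 6*o + 12*p - 3*o*p (P(o, p) = (12 + (8 - 4*p - 2*o + p*o))*(5 - 8) = (12 + (8 - 4*p - 2*o + o*p))*(-3) = (20 - 4*p - 2*o + o*p)*(-3) = -60 + 6*o + 12*p - 3*o*p)
B(R) = 0 (B(R) = R - R = 0)
(226759 + 56938) + B(P(-21, f)) = (226759 + 56938) + 0 = 283697 + 0 = 283697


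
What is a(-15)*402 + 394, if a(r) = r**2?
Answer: 90844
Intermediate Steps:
a(-15)*402 + 394 = (-15)**2*402 + 394 = 225*402 + 394 = 90450 + 394 = 90844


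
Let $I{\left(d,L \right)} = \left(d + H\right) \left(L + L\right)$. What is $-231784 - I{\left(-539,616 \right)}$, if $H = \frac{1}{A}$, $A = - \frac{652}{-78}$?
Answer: $\frac{70435008}{163} \approx 4.3212 \cdot 10^{5}$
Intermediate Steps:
$A = \frac{326}{39}$ ($A = \left(-652\right) \left(- \frac{1}{78}\right) = \frac{326}{39} \approx 8.359$)
$H = \frac{39}{326}$ ($H = \frac{1}{\frac{326}{39}} = \frac{39}{326} \approx 0.11963$)
$I{\left(d,L \right)} = 2 L \left(\frac{39}{326} + d\right)$ ($I{\left(d,L \right)} = \left(d + \frac{39}{326}\right) \left(L + L\right) = \left(\frac{39}{326} + d\right) 2 L = 2 L \left(\frac{39}{326} + d\right)$)
$-231784 - I{\left(-539,616 \right)} = -231784 - \frac{1}{163} \cdot 616 \left(39 + 326 \left(-539\right)\right) = -231784 - \frac{1}{163} \cdot 616 \left(39 - 175714\right) = -231784 - \frac{1}{163} \cdot 616 \left(-175675\right) = -231784 - - \frac{108215800}{163} = -231784 + \frac{108215800}{163} = \frac{70435008}{163}$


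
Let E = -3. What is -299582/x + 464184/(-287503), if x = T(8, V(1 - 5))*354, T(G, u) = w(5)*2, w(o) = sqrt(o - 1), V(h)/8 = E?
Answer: -43394004145/203552124 ≈ -213.18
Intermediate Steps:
V(h) = -24 (V(h) = 8*(-3) = -24)
w(o) = sqrt(-1 + o)
T(G, u) = 4 (T(G, u) = sqrt(-1 + 5)*2 = sqrt(4)*2 = 2*2 = 4)
x = 1416 (x = 4*354 = 1416)
-299582/x + 464184/(-287503) = -299582/1416 + 464184/(-287503) = -299582*1/1416 + 464184*(-1/287503) = -149791/708 - 464184/287503 = -43394004145/203552124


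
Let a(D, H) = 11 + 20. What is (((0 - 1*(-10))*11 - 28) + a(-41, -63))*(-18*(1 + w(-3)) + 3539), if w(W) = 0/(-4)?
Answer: 397873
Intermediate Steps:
w(W) = 0 (w(W) = 0*(-¼) = 0)
a(D, H) = 31
(((0 - 1*(-10))*11 - 28) + a(-41, -63))*(-18*(1 + w(-3)) + 3539) = (((0 - 1*(-10))*11 - 28) + 31)*(-18*(1 + 0) + 3539) = (((0 + 10)*11 - 28) + 31)*(-18*1 + 3539) = ((10*11 - 28) + 31)*(-18 + 3539) = ((110 - 28) + 31)*3521 = (82 + 31)*3521 = 113*3521 = 397873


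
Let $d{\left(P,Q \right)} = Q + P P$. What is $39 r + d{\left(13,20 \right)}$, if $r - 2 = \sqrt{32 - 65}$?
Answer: $267 + 39 i \sqrt{33} \approx 267.0 + 224.04 i$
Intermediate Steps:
$d{\left(P,Q \right)} = Q + P^{2}$
$r = 2 + i \sqrt{33}$ ($r = 2 + \sqrt{32 - 65} = 2 + \sqrt{-33} = 2 + i \sqrt{33} \approx 2.0 + 5.7446 i$)
$39 r + d{\left(13,20 \right)} = 39 \left(2 + i \sqrt{33}\right) + \left(20 + 13^{2}\right) = \left(78 + 39 i \sqrt{33}\right) + \left(20 + 169\right) = \left(78 + 39 i \sqrt{33}\right) + 189 = 267 + 39 i \sqrt{33}$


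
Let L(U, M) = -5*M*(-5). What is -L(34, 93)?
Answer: -2325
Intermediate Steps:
L(U, M) = 25*M
-L(34, 93) = -25*93 = -1*2325 = -2325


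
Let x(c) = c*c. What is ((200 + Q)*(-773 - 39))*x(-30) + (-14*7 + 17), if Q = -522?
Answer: 235317519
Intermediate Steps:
x(c) = c²
((200 + Q)*(-773 - 39))*x(-30) + (-14*7 + 17) = ((200 - 522)*(-773 - 39))*(-30)² + (-14*7 + 17) = -322*(-812)*900 + (-98 + 17) = 261464*900 - 81 = 235317600 - 81 = 235317519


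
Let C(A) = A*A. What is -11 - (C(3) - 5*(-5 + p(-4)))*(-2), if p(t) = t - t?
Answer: 57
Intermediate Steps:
C(A) = A²
p(t) = 0
-11 - (C(3) - 5*(-5 + p(-4)))*(-2) = -11 - (3² - 5*(-5 + 0))*(-2) = -11 - (9 - 5*(-5))*(-2) = -11 - (9 + 25)*(-2) = -11 - 34*(-2) = -11 - 1*(-68) = -11 + 68 = 57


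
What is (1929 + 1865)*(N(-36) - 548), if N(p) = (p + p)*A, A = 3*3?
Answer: -4537624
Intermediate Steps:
A = 9
N(p) = 18*p (N(p) = (p + p)*9 = (2*p)*9 = 18*p)
(1929 + 1865)*(N(-36) - 548) = (1929 + 1865)*(18*(-36) - 548) = 3794*(-648 - 548) = 3794*(-1196) = -4537624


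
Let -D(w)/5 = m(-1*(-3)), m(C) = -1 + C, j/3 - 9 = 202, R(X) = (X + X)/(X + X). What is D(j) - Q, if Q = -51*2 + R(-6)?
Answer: 91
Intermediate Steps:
R(X) = 1 (R(X) = (2*X)/((2*X)) = (2*X)*(1/(2*X)) = 1)
j = 633 (j = 27 + 3*202 = 27 + 606 = 633)
Q = -101 (Q = -51*2 + 1 = -102 + 1 = -101)
D(w) = -10 (D(w) = -5*(-1 - 1*(-3)) = -5*(-1 + 3) = -5*2 = -10)
D(j) - Q = -10 - 1*(-101) = -10 + 101 = 91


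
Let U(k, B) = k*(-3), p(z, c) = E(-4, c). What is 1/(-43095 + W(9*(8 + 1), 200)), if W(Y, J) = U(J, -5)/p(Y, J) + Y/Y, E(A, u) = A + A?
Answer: -1/43019 ≈ -2.3246e-5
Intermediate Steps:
E(A, u) = 2*A
p(z, c) = -8 (p(z, c) = 2*(-4) = -8)
U(k, B) = -3*k
W(Y, J) = 1 + 3*J/8 (W(Y, J) = -3*J/(-8) + Y/Y = -3*J*(-⅛) + 1 = 3*J/8 + 1 = 1 + 3*J/8)
1/(-43095 + W(9*(8 + 1), 200)) = 1/(-43095 + (1 + (3/8)*200)) = 1/(-43095 + (1 + 75)) = 1/(-43095 + 76) = 1/(-43019) = -1/43019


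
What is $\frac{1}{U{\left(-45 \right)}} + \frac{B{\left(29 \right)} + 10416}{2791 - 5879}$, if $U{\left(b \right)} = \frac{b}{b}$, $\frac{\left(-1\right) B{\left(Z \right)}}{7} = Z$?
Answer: $- \frac{7125}{3088} \approx -2.3073$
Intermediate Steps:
$B{\left(Z \right)} = - 7 Z$
$U{\left(b \right)} = 1$
$\frac{1}{U{\left(-45 \right)}} + \frac{B{\left(29 \right)} + 10416}{2791 - 5879} = 1^{-1} + \frac{\left(-7\right) 29 + 10416}{2791 - 5879} = 1 + \frac{-203 + 10416}{-3088} = 1 + 10213 \left(- \frac{1}{3088}\right) = 1 - \frac{10213}{3088} = - \frac{7125}{3088}$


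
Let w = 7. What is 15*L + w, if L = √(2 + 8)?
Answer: 7 + 15*√10 ≈ 54.434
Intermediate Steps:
L = √10 ≈ 3.1623
15*L + w = 15*√10 + 7 = 7 + 15*√10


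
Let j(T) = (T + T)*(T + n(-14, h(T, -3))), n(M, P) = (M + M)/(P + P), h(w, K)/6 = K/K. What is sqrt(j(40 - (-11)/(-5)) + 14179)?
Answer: sqrt(421507)/5 ≈ 129.85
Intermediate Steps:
h(w, K) = 6 (h(w, K) = 6*(K/K) = 6*1 = 6)
n(M, P) = M/P (n(M, P) = (2*M)/((2*P)) = (2*M)*(1/(2*P)) = M/P)
j(T) = 2*T*(-7/3 + T) (j(T) = (T + T)*(T - 14/6) = (2*T)*(T - 14*1/6) = (2*T)*(T - 7/3) = (2*T)*(-7/3 + T) = 2*T*(-7/3 + T))
sqrt(j(40 - (-11)/(-5)) + 14179) = sqrt(2*(40 - (-11)/(-5))*(-7 + 3*(40 - (-11)/(-5)))/3 + 14179) = sqrt(2*(40 - (-11)*(-1)/5)*(-7 + 3*(40 - (-11)*(-1)/5))/3 + 14179) = sqrt(2*(40 - 1*11/5)*(-7 + 3*(40 - 1*11/5))/3 + 14179) = sqrt(2*(40 - 11/5)*(-7 + 3*(40 - 11/5))/3 + 14179) = sqrt((2/3)*(189/5)*(-7 + 3*(189/5)) + 14179) = sqrt((2/3)*(189/5)*(-7 + 567/5) + 14179) = sqrt((2/3)*(189/5)*(532/5) + 14179) = sqrt(67032/25 + 14179) = sqrt(421507/25) = sqrt(421507)/5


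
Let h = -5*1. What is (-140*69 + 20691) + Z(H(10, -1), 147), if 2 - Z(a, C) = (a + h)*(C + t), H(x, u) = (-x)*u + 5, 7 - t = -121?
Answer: 8283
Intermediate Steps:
h = -5
t = 128 (t = 7 - 1*(-121) = 7 + 121 = 128)
H(x, u) = 5 - u*x (H(x, u) = -u*x + 5 = 5 - u*x)
Z(a, C) = 2 - (-5 + a)*(128 + C) (Z(a, C) = 2 - (a - 5)*(C + 128) = 2 - (-5 + a)*(128 + C))
(-140*69 + 20691) + Z(H(10, -1), 147) = (-140*69 + 20691) + (642 - 128*(5 - 1*(-1)*10) + 5*147 - 1*147*(5 - 1*(-1)*10)) = (-9660 + 20691) + (642 - 128*(5 + 10) + 735 - 1*147*(5 + 10)) = 11031 + (642 - 128*15 + 735 - 1*147*15) = 11031 + (642 - 1920 + 735 - 2205) = 11031 - 2748 = 8283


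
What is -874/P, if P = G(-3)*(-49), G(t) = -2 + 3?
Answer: 874/49 ≈ 17.837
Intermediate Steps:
G(t) = 1
P = -49 (P = 1*(-49) = -49)
-874/P = -874/(-49) = -874*(-1/49) = 874/49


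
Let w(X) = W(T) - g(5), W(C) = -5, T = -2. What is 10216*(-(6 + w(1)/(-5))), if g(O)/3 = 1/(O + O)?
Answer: -1803124/25 ≈ -72125.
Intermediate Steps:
g(O) = 3/(2*O) (g(O) = 3/(O + O) = 3/((2*O)) = 3*(1/(2*O)) = 3/(2*O))
w(X) = -53/10 (w(X) = -5 - 3/(2*5) = -5 - 1*3/10 = -5 - 3/10 = -53/10)
10216*(-(6 + w(1)/(-5))) = 10216*(-(6 - 53/10/(-5))) = 10216*(-(6 - 53/10*(-⅕))) = 10216*(-(6 + 53/50)) = 10216*(-1*353/50) = 10216*(-353/50) = -1803124/25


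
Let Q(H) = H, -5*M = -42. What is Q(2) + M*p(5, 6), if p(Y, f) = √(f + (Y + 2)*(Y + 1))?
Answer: 2 + 168*√3/5 ≈ 60.197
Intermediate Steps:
M = 42/5 (M = -⅕*(-42) = 42/5 ≈ 8.4000)
p(Y, f) = √(f + (1 + Y)*(2 + Y)) (p(Y, f) = √(f + (2 + Y)*(1 + Y)) = √(f + (1 + Y)*(2 + Y)))
Q(2) + M*p(5, 6) = 2 + 42*√(2 + 6 + 5² + 3*5)/5 = 2 + 42*√(2 + 6 + 25 + 15)/5 = 2 + 42*√48/5 = 2 + 42*(4*√3)/5 = 2 + 168*√3/5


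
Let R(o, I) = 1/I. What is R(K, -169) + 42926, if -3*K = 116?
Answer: 7254493/169 ≈ 42926.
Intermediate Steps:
K = -116/3 (K = -1/3*116 = -116/3 ≈ -38.667)
R(K, -169) + 42926 = 1/(-169) + 42926 = -1/169 + 42926 = 7254493/169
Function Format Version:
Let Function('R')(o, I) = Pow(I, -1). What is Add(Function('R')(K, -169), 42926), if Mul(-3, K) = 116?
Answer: Rational(7254493, 169) ≈ 42926.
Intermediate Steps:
K = Rational(-116, 3) (K = Mul(Rational(-1, 3), 116) = Rational(-116, 3) ≈ -38.667)
Add(Function('R')(K, -169), 42926) = Add(Pow(-169, -1), 42926) = Add(Rational(-1, 169), 42926) = Rational(7254493, 169)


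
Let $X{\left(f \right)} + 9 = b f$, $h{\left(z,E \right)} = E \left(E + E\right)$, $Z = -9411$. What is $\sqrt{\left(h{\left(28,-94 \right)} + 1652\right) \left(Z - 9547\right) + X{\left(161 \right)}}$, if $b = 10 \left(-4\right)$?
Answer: $3 i \sqrt{40705649} \approx 19140.0 i$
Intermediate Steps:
$b = -40$
$h{\left(z,E \right)} = 2 E^{2}$ ($h{\left(z,E \right)} = E 2 E = 2 E^{2}$)
$X{\left(f \right)} = -9 - 40 f$
$\sqrt{\left(h{\left(28,-94 \right)} + 1652\right) \left(Z - 9547\right) + X{\left(161 \right)}} = \sqrt{\left(2 \left(-94\right)^{2} + 1652\right) \left(-9411 - 9547\right) - 6449} = \sqrt{\left(2 \cdot 8836 + 1652\right) \left(-18958\right) - 6449} = \sqrt{\left(17672 + 1652\right) \left(-18958\right) - 6449} = \sqrt{19324 \left(-18958\right) - 6449} = \sqrt{-366344392 - 6449} = \sqrt{-366350841} = 3 i \sqrt{40705649}$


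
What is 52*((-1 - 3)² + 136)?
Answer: 7904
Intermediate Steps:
52*((-1 - 3)² + 136) = 52*((-4)² + 136) = 52*(16 + 136) = 52*152 = 7904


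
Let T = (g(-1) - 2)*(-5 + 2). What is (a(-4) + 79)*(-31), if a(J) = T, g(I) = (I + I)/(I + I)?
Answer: -2542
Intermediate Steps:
g(I) = 1 (g(I) = (2*I)/((2*I)) = (2*I)*(1/(2*I)) = 1)
T = 3 (T = (1 - 2)*(-5 + 2) = -1*(-3) = 3)
a(J) = 3
(a(-4) + 79)*(-31) = (3 + 79)*(-31) = 82*(-31) = -2542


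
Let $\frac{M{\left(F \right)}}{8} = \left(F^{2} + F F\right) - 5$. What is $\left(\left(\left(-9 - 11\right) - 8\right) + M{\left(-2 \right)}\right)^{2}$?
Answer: $16$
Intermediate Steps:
$M{\left(F \right)} = -40 + 16 F^{2}$ ($M{\left(F \right)} = 8 \left(\left(F^{2} + F F\right) - 5\right) = 8 \left(\left(F^{2} + F^{2}\right) - 5\right) = 8 \left(2 F^{2} - 5\right) = 8 \left(-5 + 2 F^{2}\right) = -40 + 16 F^{2}$)
$\left(\left(\left(-9 - 11\right) - 8\right) + M{\left(-2 \right)}\right)^{2} = \left(\left(\left(-9 - 11\right) - 8\right) - \left(40 - 16 \left(-2\right)^{2}\right)\right)^{2} = \left(\left(-20 - 8\right) + \left(-40 + 16 \cdot 4\right)\right)^{2} = \left(-28 + \left(-40 + 64\right)\right)^{2} = \left(-28 + 24\right)^{2} = \left(-4\right)^{2} = 16$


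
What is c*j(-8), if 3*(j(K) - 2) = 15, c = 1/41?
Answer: 7/41 ≈ 0.17073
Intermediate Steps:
c = 1/41 ≈ 0.024390
j(K) = 7 (j(K) = 2 + (⅓)*15 = 2 + 5 = 7)
c*j(-8) = (1/41)*7 = 7/41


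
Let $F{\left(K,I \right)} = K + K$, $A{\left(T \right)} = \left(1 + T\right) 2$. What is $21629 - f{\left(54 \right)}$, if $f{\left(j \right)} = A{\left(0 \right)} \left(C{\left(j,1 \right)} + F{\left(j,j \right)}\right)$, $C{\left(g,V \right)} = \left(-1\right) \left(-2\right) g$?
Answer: $21197$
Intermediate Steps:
$A{\left(T \right)} = 2 + 2 T$
$F{\left(K,I \right)} = 2 K$
$C{\left(g,V \right)} = 2 g$
$f{\left(j \right)} = 8 j$ ($f{\left(j \right)} = \left(2 + 2 \cdot 0\right) \left(2 j + 2 j\right) = \left(2 + 0\right) 4 j = 2 \cdot 4 j = 8 j$)
$21629 - f{\left(54 \right)} = 21629 - 8 \cdot 54 = 21629 - 432 = 21197$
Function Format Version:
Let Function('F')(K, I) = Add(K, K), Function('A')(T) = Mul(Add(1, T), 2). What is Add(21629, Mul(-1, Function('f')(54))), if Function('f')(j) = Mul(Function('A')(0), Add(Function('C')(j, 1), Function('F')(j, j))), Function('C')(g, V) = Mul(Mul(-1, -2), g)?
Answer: 21197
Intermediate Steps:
Function('A')(T) = Add(2, Mul(2, T))
Function('F')(K, I) = Mul(2, K)
Function('C')(g, V) = Mul(2, g)
Function('f')(j) = Mul(8, j) (Function('f')(j) = Mul(Add(2, Mul(2, 0)), Add(Mul(2, j), Mul(2, j))) = Mul(Add(2, 0), Mul(4, j)) = Mul(2, Mul(4, j)) = Mul(8, j))
Add(21629, Mul(-1, Function('f')(54))) = Add(21629, Mul(-1, Mul(8, 54))) = Add(21629, Mul(-1, 432)) = Add(21629, -432) = 21197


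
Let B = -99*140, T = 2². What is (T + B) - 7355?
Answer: -21211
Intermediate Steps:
T = 4
B = -13860
(T + B) - 7355 = (4 - 13860) - 7355 = -13856 - 7355 = -21211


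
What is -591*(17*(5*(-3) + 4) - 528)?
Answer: 422565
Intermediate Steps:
-591*(17*(5*(-3) + 4) - 528) = -591*(17*(-15 + 4) - 528) = -591*(17*(-11) - 528) = -591*(-187 - 528) = -591*(-715) = 422565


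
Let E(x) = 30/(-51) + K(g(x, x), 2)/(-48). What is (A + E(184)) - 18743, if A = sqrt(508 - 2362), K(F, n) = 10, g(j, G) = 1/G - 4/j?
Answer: -7647469/408 + 3*I*sqrt(206) ≈ -18744.0 + 43.058*I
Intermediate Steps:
g(j, G) = 1/G - 4/j
E(x) = -325/408 (E(x) = 30/(-51) + 10/(-48) = 30*(-1/51) + 10*(-1/48) = -10/17 - 5/24 = -325/408)
A = 3*I*sqrt(206) (A = sqrt(-1854) = 3*I*sqrt(206) ≈ 43.058*I)
(A + E(184)) - 18743 = (3*I*sqrt(206) - 325/408) - 18743 = (-325/408 + 3*I*sqrt(206)) - 18743 = -7647469/408 + 3*I*sqrt(206)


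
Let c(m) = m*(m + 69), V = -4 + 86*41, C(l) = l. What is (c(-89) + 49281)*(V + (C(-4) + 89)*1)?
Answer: 184177027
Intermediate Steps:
V = 3522 (V = -4 + 3526 = 3522)
c(m) = m*(69 + m)
(c(-89) + 49281)*(V + (C(-4) + 89)*1) = (-89*(69 - 89) + 49281)*(3522 + (-4 + 89)*1) = (-89*(-20) + 49281)*(3522 + 85*1) = (1780 + 49281)*(3522 + 85) = 51061*3607 = 184177027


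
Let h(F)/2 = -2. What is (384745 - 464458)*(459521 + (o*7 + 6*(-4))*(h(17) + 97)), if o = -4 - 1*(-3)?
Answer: -36399984894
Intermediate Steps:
h(F) = -4 (h(F) = 2*(-2) = -4)
o = -1 (o = -4 + 3 = -1)
(384745 - 464458)*(459521 + (o*7 + 6*(-4))*(h(17) + 97)) = (384745 - 464458)*(459521 + (-1*7 + 6*(-4))*(-4 + 97)) = -79713*(459521 + (-7 - 24)*93) = -79713*(459521 - 31*93) = -79713*(459521 - 2883) = -79713*456638 = -36399984894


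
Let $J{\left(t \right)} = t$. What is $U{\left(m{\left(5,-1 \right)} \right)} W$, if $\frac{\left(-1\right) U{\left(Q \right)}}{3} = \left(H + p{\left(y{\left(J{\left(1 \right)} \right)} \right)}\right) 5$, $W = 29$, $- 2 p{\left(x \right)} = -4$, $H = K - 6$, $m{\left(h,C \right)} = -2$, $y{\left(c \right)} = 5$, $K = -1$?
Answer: $2175$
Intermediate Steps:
$H = -7$ ($H = -1 - 6 = -7$)
$p{\left(x \right)} = 2$ ($p{\left(x \right)} = \left(- \frac{1}{2}\right) \left(-4\right) = 2$)
$U{\left(Q \right)} = 75$ ($U{\left(Q \right)} = - 3 \left(-7 + 2\right) 5 = - 3 \left(\left(-5\right) 5\right) = \left(-3\right) \left(-25\right) = 75$)
$U{\left(m{\left(5,-1 \right)} \right)} W = 75 \cdot 29 = 2175$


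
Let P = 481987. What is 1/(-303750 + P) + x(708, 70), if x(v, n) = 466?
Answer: 83058443/178237 ≈ 466.00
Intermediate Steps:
1/(-303750 + P) + x(708, 70) = 1/(-303750 + 481987) + 466 = 1/178237 + 466 = 83058443/178237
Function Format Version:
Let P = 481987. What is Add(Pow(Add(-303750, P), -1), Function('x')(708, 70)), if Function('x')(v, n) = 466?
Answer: Rational(83058443, 178237) ≈ 466.00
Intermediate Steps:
Add(Pow(Add(-303750, P), -1), Function('x')(708, 70)) = Add(Pow(Add(-303750, 481987), -1), 466) = Add(Pow(178237, -1), 466) = Add(Rational(1, 178237), 466) = Rational(83058443, 178237)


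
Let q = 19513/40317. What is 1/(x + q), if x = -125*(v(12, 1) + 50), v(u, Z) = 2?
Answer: -40317/262040987 ≈ -0.00015386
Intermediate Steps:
q = 19513/40317 (q = 19513*(1/40317) = 19513/40317 ≈ 0.48399)
x = -6500 (x = -125*(2 + 50) = -125*52 = -6500)
1/(x + q) = 1/(-6500 + 19513/40317) = 1/(-262040987/40317) = -40317/262040987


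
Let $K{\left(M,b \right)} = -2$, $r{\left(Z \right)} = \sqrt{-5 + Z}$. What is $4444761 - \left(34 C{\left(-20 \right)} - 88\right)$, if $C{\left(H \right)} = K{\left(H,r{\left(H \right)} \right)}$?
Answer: $4444917$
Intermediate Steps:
$C{\left(H \right)} = -2$
$4444761 - \left(34 C{\left(-20 \right)} - 88\right) = 4444761 - \left(34 \left(-2\right) - 88\right) = 4444761 - \left(-68 - 88\right) = 4444761 - -156 = 4444761 + 156 = 4444917$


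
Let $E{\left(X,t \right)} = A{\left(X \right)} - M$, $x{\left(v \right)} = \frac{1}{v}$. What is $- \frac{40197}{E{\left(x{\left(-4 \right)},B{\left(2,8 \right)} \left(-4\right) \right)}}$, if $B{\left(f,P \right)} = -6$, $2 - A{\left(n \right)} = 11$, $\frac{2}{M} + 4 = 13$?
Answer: $\frac{361773}{83} \approx 4358.7$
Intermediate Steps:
$M = \frac{2}{9}$ ($M = \frac{2}{-4 + 13} = \frac{2}{9} \approx 0.22222$)
$A{\left(n \right)} = -9$ ($A{\left(n \right)} = 2 - 11 = -9$)
$E{\left(X,t \right)} = - \frac{83}{9}$ ($E{\left(X,t \right)} = -9 - \frac{2}{9} = - \frac{83}{9}$)
$- \frac{40197}{E{\left(x{\left(-4 \right)},B{\left(2,8 \right)} \left(-4\right) \right)}} = - \frac{40197}{- \frac{83}{9}} = \left(-40197\right) \left(- \frac{9}{83}\right) = \frac{361773}{83}$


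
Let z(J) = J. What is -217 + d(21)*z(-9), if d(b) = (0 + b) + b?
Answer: -595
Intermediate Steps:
d(b) = 2*b (d(b) = b + b = 2*b)
-217 + d(21)*z(-9) = -217 + (2*21)*(-9) = -217 + 42*(-9) = -217 - 378 = -595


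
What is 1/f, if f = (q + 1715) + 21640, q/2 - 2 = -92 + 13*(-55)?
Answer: 1/21745 ≈ 4.5988e-5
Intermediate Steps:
q = -1610 (q = 4 + 2*(-92 + 13*(-55)) = 4 + 2*(-92 - 715) = 4 + 2*(-807) = 4 - 1614 = -1610)
f = 21745 (f = (-1610 + 1715) + 21640 = 105 + 21640 = 21745)
1/f = 1/21745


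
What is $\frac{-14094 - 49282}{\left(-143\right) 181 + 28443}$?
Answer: $- \frac{3961}{160} \approx -24.756$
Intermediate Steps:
$\frac{-14094 - 49282}{\left(-143\right) 181 + 28443} = - \frac{63376}{-25883 + 28443} = - \frac{63376}{2560} = \left(-63376\right) \frac{1}{2560} = - \frac{3961}{160}$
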